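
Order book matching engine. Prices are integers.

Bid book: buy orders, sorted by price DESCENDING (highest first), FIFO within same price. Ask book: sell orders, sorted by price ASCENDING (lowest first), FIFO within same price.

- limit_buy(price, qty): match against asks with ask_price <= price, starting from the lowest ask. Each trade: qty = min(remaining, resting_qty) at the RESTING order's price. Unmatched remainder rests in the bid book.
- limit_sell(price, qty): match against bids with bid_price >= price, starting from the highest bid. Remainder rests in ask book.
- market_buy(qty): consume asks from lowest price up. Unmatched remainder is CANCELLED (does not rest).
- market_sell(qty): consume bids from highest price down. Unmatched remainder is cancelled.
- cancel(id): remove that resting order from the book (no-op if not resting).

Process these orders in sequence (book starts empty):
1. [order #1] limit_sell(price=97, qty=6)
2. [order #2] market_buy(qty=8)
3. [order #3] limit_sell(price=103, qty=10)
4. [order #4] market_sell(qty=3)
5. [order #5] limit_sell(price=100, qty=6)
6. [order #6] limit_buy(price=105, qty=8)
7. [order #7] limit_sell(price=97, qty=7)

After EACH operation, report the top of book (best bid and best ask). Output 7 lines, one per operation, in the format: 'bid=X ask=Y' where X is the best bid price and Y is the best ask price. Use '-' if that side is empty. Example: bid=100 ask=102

Answer: bid=- ask=97
bid=- ask=-
bid=- ask=103
bid=- ask=103
bid=- ask=100
bid=- ask=103
bid=- ask=97

Derivation:
After op 1 [order #1] limit_sell(price=97, qty=6): fills=none; bids=[-] asks=[#1:6@97]
After op 2 [order #2] market_buy(qty=8): fills=#2x#1:6@97; bids=[-] asks=[-]
After op 3 [order #3] limit_sell(price=103, qty=10): fills=none; bids=[-] asks=[#3:10@103]
After op 4 [order #4] market_sell(qty=3): fills=none; bids=[-] asks=[#3:10@103]
After op 5 [order #5] limit_sell(price=100, qty=6): fills=none; bids=[-] asks=[#5:6@100 #3:10@103]
After op 6 [order #6] limit_buy(price=105, qty=8): fills=#6x#5:6@100 #6x#3:2@103; bids=[-] asks=[#3:8@103]
After op 7 [order #7] limit_sell(price=97, qty=7): fills=none; bids=[-] asks=[#7:7@97 #3:8@103]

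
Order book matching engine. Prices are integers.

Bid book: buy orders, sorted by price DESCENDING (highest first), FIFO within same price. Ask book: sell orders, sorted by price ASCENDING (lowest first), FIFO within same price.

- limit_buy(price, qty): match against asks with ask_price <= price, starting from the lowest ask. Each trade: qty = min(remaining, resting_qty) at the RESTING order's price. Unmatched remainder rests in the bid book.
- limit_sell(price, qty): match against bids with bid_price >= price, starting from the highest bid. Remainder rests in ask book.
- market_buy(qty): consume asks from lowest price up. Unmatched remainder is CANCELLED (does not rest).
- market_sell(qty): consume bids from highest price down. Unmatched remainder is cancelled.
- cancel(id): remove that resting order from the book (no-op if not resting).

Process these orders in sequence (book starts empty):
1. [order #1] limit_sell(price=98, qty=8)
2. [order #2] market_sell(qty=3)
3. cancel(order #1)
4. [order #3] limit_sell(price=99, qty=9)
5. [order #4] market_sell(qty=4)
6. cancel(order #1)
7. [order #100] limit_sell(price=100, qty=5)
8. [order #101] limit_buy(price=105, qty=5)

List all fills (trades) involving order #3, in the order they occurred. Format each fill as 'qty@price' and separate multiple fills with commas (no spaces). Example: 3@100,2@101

After op 1 [order #1] limit_sell(price=98, qty=8): fills=none; bids=[-] asks=[#1:8@98]
After op 2 [order #2] market_sell(qty=3): fills=none; bids=[-] asks=[#1:8@98]
After op 3 cancel(order #1): fills=none; bids=[-] asks=[-]
After op 4 [order #3] limit_sell(price=99, qty=9): fills=none; bids=[-] asks=[#3:9@99]
After op 5 [order #4] market_sell(qty=4): fills=none; bids=[-] asks=[#3:9@99]
After op 6 cancel(order #1): fills=none; bids=[-] asks=[#3:9@99]
After op 7 [order #100] limit_sell(price=100, qty=5): fills=none; bids=[-] asks=[#3:9@99 #100:5@100]
After op 8 [order #101] limit_buy(price=105, qty=5): fills=#101x#3:5@99; bids=[-] asks=[#3:4@99 #100:5@100]

Answer: 5@99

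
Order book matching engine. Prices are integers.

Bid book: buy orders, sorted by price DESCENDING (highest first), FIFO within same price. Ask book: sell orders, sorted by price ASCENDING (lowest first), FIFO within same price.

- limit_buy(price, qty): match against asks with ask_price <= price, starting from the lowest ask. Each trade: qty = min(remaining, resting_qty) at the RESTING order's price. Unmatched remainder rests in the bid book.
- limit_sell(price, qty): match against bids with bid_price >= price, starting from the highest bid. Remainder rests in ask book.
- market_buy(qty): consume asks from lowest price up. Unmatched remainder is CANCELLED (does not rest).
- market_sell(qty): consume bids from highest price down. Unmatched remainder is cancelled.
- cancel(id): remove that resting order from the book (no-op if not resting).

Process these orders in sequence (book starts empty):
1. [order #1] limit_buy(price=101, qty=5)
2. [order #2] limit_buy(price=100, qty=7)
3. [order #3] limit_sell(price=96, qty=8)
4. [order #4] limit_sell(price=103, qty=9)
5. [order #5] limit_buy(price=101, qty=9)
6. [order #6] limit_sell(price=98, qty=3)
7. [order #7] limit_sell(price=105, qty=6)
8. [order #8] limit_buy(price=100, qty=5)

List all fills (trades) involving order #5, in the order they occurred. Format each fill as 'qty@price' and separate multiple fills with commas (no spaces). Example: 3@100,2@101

Answer: 3@101

Derivation:
After op 1 [order #1] limit_buy(price=101, qty=5): fills=none; bids=[#1:5@101] asks=[-]
After op 2 [order #2] limit_buy(price=100, qty=7): fills=none; bids=[#1:5@101 #2:7@100] asks=[-]
After op 3 [order #3] limit_sell(price=96, qty=8): fills=#1x#3:5@101 #2x#3:3@100; bids=[#2:4@100] asks=[-]
After op 4 [order #4] limit_sell(price=103, qty=9): fills=none; bids=[#2:4@100] asks=[#4:9@103]
After op 5 [order #5] limit_buy(price=101, qty=9): fills=none; bids=[#5:9@101 #2:4@100] asks=[#4:9@103]
After op 6 [order #6] limit_sell(price=98, qty=3): fills=#5x#6:3@101; bids=[#5:6@101 #2:4@100] asks=[#4:9@103]
After op 7 [order #7] limit_sell(price=105, qty=6): fills=none; bids=[#5:6@101 #2:4@100] asks=[#4:9@103 #7:6@105]
After op 8 [order #8] limit_buy(price=100, qty=5): fills=none; bids=[#5:6@101 #2:4@100 #8:5@100] asks=[#4:9@103 #7:6@105]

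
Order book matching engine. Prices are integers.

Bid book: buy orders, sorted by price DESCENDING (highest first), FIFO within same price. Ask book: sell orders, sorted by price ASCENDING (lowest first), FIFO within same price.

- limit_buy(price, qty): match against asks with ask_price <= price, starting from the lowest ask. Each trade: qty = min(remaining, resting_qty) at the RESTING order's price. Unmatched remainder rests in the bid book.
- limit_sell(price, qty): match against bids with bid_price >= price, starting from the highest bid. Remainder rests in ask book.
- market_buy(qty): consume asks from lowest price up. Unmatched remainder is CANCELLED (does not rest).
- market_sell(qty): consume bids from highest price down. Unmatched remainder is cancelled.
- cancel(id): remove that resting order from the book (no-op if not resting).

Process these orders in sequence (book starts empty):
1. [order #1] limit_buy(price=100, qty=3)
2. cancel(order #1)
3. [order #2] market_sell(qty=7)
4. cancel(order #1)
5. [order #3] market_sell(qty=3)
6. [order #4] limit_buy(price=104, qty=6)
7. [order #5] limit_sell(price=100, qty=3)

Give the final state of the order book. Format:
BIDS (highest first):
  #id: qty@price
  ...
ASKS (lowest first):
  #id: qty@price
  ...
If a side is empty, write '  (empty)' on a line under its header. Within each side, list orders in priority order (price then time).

Answer: BIDS (highest first):
  #4: 3@104
ASKS (lowest first):
  (empty)

Derivation:
After op 1 [order #1] limit_buy(price=100, qty=3): fills=none; bids=[#1:3@100] asks=[-]
After op 2 cancel(order #1): fills=none; bids=[-] asks=[-]
After op 3 [order #2] market_sell(qty=7): fills=none; bids=[-] asks=[-]
After op 4 cancel(order #1): fills=none; bids=[-] asks=[-]
After op 5 [order #3] market_sell(qty=3): fills=none; bids=[-] asks=[-]
After op 6 [order #4] limit_buy(price=104, qty=6): fills=none; bids=[#4:6@104] asks=[-]
After op 7 [order #5] limit_sell(price=100, qty=3): fills=#4x#5:3@104; bids=[#4:3@104] asks=[-]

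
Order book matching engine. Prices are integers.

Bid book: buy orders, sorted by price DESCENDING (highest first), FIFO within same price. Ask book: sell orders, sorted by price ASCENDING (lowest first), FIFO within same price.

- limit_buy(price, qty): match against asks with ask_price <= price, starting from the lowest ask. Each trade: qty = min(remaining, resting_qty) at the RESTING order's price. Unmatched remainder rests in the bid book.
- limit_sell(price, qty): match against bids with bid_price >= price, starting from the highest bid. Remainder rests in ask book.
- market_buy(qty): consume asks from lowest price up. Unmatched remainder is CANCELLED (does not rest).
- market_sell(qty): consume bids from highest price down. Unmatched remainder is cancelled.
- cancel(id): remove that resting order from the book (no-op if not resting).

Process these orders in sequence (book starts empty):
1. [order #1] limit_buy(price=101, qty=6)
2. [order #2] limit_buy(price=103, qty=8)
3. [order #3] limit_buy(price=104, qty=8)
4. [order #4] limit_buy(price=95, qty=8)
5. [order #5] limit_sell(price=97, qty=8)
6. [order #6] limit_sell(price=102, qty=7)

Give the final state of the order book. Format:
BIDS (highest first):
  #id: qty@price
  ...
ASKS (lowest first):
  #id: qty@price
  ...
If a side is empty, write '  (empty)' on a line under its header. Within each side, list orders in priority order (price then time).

After op 1 [order #1] limit_buy(price=101, qty=6): fills=none; bids=[#1:6@101] asks=[-]
After op 2 [order #2] limit_buy(price=103, qty=8): fills=none; bids=[#2:8@103 #1:6@101] asks=[-]
After op 3 [order #3] limit_buy(price=104, qty=8): fills=none; bids=[#3:8@104 #2:8@103 #1:6@101] asks=[-]
After op 4 [order #4] limit_buy(price=95, qty=8): fills=none; bids=[#3:8@104 #2:8@103 #1:6@101 #4:8@95] asks=[-]
After op 5 [order #5] limit_sell(price=97, qty=8): fills=#3x#5:8@104; bids=[#2:8@103 #1:6@101 #4:8@95] asks=[-]
After op 6 [order #6] limit_sell(price=102, qty=7): fills=#2x#6:7@103; bids=[#2:1@103 #1:6@101 #4:8@95] asks=[-]

Answer: BIDS (highest first):
  #2: 1@103
  #1: 6@101
  #4: 8@95
ASKS (lowest first):
  (empty)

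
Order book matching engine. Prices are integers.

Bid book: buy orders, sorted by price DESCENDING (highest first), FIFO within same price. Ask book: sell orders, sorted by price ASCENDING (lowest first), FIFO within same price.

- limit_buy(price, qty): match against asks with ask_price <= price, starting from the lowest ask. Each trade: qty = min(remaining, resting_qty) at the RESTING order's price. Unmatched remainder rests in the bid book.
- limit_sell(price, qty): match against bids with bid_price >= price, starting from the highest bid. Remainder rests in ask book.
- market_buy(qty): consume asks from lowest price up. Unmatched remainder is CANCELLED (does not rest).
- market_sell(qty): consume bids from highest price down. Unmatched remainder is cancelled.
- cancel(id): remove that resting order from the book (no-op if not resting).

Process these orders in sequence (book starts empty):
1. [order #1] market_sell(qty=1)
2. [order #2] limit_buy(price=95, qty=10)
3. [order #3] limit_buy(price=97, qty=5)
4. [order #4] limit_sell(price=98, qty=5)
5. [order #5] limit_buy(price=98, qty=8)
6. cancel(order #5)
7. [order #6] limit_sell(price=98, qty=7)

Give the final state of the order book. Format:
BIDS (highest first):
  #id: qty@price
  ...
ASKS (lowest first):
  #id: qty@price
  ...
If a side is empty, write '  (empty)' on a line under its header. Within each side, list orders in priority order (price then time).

Answer: BIDS (highest first):
  #3: 5@97
  #2: 10@95
ASKS (lowest first):
  #6: 7@98

Derivation:
After op 1 [order #1] market_sell(qty=1): fills=none; bids=[-] asks=[-]
After op 2 [order #2] limit_buy(price=95, qty=10): fills=none; bids=[#2:10@95] asks=[-]
After op 3 [order #3] limit_buy(price=97, qty=5): fills=none; bids=[#3:5@97 #2:10@95] asks=[-]
After op 4 [order #4] limit_sell(price=98, qty=5): fills=none; bids=[#3:5@97 #2:10@95] asks=[#4:5@98]
After op 5 [order #5] limit_buy(price=98, qty=8): fills=#5x#4:5@98; bids=[#5:3@98 #3:5@97 #2:10@95] asks=[-]
After op 6 cancel(order #5): fills=none; bids=[#3:5@97 #2:10@95] asks=[-]
After op 7 [order #6] limit_sell(price=98, qty=7): fills=none; bids=[#3:5@97 #2:10@95] asks=[#6:7@98]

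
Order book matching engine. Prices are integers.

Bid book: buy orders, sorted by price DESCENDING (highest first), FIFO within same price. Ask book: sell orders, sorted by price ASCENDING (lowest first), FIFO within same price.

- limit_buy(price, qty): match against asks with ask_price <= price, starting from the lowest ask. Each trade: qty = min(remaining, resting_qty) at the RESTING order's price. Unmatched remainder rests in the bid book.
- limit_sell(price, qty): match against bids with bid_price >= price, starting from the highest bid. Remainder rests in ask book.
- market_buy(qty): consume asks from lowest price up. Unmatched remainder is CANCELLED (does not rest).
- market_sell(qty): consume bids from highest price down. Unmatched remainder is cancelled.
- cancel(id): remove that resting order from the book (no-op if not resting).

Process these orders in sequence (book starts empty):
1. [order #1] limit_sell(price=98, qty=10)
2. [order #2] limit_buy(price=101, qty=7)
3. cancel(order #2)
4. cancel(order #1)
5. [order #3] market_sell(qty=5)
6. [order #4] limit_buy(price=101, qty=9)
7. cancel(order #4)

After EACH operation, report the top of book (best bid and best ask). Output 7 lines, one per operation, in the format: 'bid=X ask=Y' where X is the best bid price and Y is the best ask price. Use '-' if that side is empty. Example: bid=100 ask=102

Answer: bid=- ask=98
bid=- ask=98
bid=- ask=98
bid=- ask=-
bid=- ask=-
bid=101 ask=-
bid=- ask=-

Derivation:
After op 1 [order #1] limit_sell(price=98, qty=10): fills=none; bids=[-] asks=[#1:10@98]
After op 2 [order #2] limit_buy(price=101, qty=7): fills=#2x#1:7@98; bids=[-] asks=[#1:3@98]
After op 3 cancel(order #2): fills=none; bids=[-] asks=[#1:3@98]
After op 4 cancel(order #1): fills=none; bids=[-] asks=[-]
After op 5 [order #3] market_sell(qty=5): fills=none; bids=[-] asks=[-]
After op 6 [order #4] limit_buy(price=101, qty=9): fills=none; bids=[#4:9@101] asks=[-]
After op 7 cancel(order #4): fills=none; bids=[-] asks=[-]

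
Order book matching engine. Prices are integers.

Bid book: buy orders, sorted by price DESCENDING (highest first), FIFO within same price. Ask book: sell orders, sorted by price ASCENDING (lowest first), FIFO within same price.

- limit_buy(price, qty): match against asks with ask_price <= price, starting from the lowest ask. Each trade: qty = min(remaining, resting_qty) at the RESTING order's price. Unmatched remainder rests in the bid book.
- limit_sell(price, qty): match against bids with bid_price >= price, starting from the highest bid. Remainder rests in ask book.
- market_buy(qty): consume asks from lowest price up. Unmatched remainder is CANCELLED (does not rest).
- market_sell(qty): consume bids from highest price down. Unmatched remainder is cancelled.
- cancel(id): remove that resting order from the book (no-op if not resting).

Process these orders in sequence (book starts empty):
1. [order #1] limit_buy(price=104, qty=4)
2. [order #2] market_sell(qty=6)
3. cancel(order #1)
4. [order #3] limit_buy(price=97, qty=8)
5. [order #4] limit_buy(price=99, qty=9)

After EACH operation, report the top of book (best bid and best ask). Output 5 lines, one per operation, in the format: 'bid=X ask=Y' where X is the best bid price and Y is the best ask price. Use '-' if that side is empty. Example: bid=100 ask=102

After op 1 [order #1] limit_buy(price=104, qty=4): fills=none; bids=[#1:4@104] asks=[-]
After op 2 [order #2] market_sell(qty=6): fills=#1x#2:4@104; bids=[-] asks=[-]
After op 3 cancel(order #1): fills=none; bids=[-] asks=[-]
After op 4 [order #3] limit_buy(price=97, qty=8): fills=none; bids=[#3:8@97] asks=[-]
After op 5 [order #4] limit_buy(price=99, qty=9): fills=none; bids=[#4:9@99 #3:8@97] asks=[-]

Answer: bid=104 ask=-
bid=- ask=-
bid=- ask=-
bid=97 ask=-
bid=99 ask=-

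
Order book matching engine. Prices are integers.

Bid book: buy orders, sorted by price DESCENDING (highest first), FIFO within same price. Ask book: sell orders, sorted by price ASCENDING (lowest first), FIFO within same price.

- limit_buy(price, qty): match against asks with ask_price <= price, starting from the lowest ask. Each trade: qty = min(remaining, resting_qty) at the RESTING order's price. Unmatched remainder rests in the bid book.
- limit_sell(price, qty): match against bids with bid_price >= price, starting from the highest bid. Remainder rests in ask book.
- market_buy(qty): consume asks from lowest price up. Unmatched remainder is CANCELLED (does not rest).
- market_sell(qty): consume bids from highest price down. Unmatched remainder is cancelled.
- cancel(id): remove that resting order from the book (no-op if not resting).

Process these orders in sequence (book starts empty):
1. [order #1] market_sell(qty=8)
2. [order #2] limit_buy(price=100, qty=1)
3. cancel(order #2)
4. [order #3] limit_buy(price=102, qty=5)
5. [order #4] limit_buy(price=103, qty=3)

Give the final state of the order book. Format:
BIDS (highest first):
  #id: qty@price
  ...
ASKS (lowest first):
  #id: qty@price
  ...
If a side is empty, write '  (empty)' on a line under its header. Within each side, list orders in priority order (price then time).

After op 1 [order #1] market_sell(qty=8): fills=none; bids=[-] asks=[-]
After op 2 [order #2] limit_buy(price=100, qty=1): fills=none; bids=[#2:1@100] asks=[-]
After op 3 cancel(order #2): fills=none; bids=[-] asks=[-]
After op 4 [order #3] limit_buy(price=102, qty=5): fills=none; bids=[#3:5@102] asks=[-]
After op 5 [order #4] limit_buy(price=103, qty=3): fills=none; bids=[#4:3@103 #3:5@102] asks=[-]

Answer: BIDS (highest first):
  #4: 3@103
  #3: 5@102
ASKS (lowest first):
  (empty)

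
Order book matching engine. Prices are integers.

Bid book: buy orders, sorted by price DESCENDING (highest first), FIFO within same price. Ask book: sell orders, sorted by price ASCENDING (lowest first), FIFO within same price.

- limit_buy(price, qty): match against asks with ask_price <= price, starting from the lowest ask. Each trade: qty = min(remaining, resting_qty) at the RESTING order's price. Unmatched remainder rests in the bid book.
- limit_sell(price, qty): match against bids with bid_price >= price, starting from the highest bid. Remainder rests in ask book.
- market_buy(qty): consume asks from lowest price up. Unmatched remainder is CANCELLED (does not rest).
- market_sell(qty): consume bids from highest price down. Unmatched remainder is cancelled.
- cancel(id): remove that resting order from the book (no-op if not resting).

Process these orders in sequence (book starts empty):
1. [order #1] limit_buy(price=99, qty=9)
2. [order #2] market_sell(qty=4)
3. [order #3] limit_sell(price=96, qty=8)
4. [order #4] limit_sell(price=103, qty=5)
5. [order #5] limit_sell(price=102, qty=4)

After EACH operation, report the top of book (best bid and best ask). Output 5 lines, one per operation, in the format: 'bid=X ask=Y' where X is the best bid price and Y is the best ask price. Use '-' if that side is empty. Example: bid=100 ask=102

Answer: bid=99 ask=-
bid=99 ask=-
bid=- ask=96
bid=- ask=96
bid=- ask=96

Derivation:
After op 1 [order #1] limit_buy(price=99, qty=9): fills=none; bids=[#1:9@99] asks=[-]
After op 2 [order #2] market_sell(qty=4): fills=#1x#2:4@99; bids=[#1:5@99] asks=[-]
After op 3 [order #3] limit_sell(price=96, qty=8): fills=#1x#3:5@99; bids=[-] asks=[#3:3@96]
After op 4 [order #4] limit_sell(price=103, qty=5): fills=none; bids=[-] asks=[#3:3@96 #4:5@103]
After op 5 [order #5] limit_sell(price=102, qty=4): fills=none; bids=[-] asks=[#3:3@96 #5:4@102 #4:5@103]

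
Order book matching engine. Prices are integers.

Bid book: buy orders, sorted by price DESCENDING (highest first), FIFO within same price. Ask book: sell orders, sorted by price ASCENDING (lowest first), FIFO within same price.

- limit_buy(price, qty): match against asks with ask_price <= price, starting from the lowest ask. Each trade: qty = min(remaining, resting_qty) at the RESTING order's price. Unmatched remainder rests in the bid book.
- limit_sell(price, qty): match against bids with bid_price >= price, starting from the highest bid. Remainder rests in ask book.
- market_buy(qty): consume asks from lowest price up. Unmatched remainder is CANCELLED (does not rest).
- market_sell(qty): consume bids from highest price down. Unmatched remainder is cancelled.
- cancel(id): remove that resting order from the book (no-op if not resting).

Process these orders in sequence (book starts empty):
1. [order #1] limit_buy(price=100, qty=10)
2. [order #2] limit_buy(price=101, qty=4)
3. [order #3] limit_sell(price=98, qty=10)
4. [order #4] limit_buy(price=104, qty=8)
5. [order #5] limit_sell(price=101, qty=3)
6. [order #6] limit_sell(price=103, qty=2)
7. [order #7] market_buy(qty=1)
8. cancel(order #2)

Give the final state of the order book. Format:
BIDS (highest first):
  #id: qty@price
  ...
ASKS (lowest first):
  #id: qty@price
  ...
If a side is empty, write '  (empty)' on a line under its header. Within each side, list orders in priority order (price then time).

After op 1 [order #1] limit_buy(price=100, qty=10): fills=none; bids=[#1:10@100] asks=[-]
After op 2 [order #2] limit_buy(price=101, qty=4): fills=none; bids=[#2:4@101 #1:10@100] asks=[-]
After op 3 [order #3] limit_sell(price=98, qty=10): fills=#2x#3:4@101 #1x#3:6@100; bids=[#1:4@100] asks=[-]
After op 4 [order #4] limit_buy(price=104, qty=8): fills=none; bids=[#4:8@104 #1:4@100] asks=[-]
After op 5 [order #5] limit_sell(price=101, qty=3): fills=#4x#5:3@104; bids=[#4:5@104 #1:4@100] asks=[-]
After op 6 [order #6] limit_sell(price=103, qty=2): fills=#4x#6:2@104; bids=[#4:3@104 #1:4@100] asks=[-]
After op 7 [order #7] market_buy(qty=1): fills=none; bids=[#4:3@104 #1:4@100] asks=[-]
After op 8 cancel(order #2): fills=none; bids=[#4:3@104 #1:4@100] asks=[-]

Answer: BIDS (highest first):
  #4: 3@104
  #1: 4@100
ASKS (lowest first):
  (empty)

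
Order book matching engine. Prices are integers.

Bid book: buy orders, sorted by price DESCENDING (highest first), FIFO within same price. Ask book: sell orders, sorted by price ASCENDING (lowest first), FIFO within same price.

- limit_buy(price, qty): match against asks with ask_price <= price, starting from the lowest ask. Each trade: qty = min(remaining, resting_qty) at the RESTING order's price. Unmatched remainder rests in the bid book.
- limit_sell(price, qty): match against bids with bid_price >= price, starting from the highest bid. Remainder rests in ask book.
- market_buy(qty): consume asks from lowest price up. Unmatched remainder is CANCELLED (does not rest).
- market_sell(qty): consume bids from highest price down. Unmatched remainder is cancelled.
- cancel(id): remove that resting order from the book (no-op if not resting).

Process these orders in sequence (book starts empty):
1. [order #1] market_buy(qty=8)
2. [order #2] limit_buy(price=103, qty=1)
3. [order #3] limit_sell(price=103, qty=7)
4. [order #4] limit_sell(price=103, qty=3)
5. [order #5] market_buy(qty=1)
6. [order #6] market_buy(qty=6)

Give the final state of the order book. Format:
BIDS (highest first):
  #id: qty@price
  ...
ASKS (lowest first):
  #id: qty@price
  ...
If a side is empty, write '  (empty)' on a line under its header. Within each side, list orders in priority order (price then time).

After op 1 [order #1] market_buy(qty=8): fills=none; bids=[-] asks=[-]
After op 2 [order #2] limit_buy(price=103, qty=1): fills=none; bids=[#2:1@103] asks=[-]
After op 3 [order #3] limit_sell(price=103, qty=7): fills=#2x#3:1@103; bids=[-] asks=[#3:6@103]
After op 4 [order #4] limit_sell(price=103, qty=3): fills=none; bids=[-] asks=[#3:6@103 #4:3@103]
After op 5 [order #5] market_buy(qty=1): fills=#5x#3:1@103; bids=[-] asks=[#3:5@103 #4:3@103]
After op 6 [order #6] market_buy(qty=6): fills=#6x#3:5@103 #6x#4:1@103; bids=[-] asks=[#4:2@103]

Answer: BIDS (highest first):
  (empty)
ASKS (lowest first):
  #4: 2@103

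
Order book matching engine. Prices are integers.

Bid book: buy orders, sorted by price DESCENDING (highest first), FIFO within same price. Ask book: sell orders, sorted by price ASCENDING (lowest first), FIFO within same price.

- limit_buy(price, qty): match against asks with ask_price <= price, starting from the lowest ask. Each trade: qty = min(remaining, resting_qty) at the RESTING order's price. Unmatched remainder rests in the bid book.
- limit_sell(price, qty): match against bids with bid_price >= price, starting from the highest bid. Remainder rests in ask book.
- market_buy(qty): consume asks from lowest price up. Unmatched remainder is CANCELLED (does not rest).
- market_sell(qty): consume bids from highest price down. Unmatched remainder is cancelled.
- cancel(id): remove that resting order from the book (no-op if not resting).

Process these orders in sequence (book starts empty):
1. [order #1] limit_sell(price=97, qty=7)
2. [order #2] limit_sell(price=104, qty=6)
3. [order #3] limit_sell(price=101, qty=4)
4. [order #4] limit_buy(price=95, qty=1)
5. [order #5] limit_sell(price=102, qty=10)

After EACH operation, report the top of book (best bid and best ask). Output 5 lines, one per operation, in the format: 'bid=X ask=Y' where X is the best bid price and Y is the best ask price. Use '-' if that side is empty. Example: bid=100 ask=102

Answer: bid=- ask=97
bid=- ask=97
bid=- ask=97
bid=95 ask=97
bid=95 ask=97

Derivation:
After op 1 [order #1] limit_sell(price=97, qty=7): fills=none; bids=[-] asks=[#1:7@97]
After op 2 [order #2] limit_sell(price=104, qty=6): fills=none; bids=[-] asks=[#1:7@97 #2:6@104]
After op 3 [order #3] limit_sell(price=101, qty=4): fills=none; bids=[-] asks=[#1:7@97 #3:4@101 #2:6@104]
After op 4 [order #4] limit_buy(price=95, qty=1): fills=none; bids=[#4:1@95] asks=[#1:7@97 #3:4@101 #2:6@104]
After op 5 [order #5] limit_sell(price=102, qty=10): fills=none; bids=[#4:1@95] asks=[#1:7@97 #3:4@101 #5:10@102 #2:6@104]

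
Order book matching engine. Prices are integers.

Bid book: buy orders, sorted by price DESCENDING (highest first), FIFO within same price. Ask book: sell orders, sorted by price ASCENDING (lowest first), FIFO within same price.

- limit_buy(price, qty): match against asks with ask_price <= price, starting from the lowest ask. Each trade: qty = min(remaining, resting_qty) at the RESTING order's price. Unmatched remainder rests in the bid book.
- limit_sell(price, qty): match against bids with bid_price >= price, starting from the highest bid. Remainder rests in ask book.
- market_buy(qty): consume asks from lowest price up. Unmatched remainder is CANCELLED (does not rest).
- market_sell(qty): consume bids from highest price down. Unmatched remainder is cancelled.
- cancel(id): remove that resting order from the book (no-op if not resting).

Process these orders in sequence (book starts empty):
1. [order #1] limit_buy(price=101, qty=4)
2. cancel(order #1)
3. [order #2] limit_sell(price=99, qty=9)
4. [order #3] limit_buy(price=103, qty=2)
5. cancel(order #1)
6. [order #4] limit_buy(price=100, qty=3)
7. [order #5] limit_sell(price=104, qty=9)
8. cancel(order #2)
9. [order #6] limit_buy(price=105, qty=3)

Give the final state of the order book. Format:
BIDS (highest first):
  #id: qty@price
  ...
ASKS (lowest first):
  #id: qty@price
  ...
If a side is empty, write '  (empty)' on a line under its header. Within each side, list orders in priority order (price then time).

After op 1 [order #1] limit_buy(price=101, qty=4): fills=none; bids=[#1:4@101] asks=[-]
After op 2 cancel(order #1): fills=none; bids=[-] asks=[-]
After op 3 [order #2] limit_sell(price=99, qty=9): fills=none; bids=[-] asks=[#2:9@99]
After op 4 [order #3] limit_buy(price=103, qty=2): fills=#3x#2:2@99; bids=[-] asks=[#2:7@99]
After op 5 cancel(order #1): fills=none; bids=[-] asks=[#2:7@99]
After op 6 [order #4] limit_buy(price=100, qty=3): fills=#4x#2:3@99; bids=[-] asks=[#2:4@99]
After op 7 [order #5] limit_sell(price=104, qty=9): fills=none; bids=[-] asks=[#2:4@99 #5:9@104]
After op 8 cancel(order #2): fills=none; bids=[-] asks=[#5:9@104]
After op 9 [order #6] limit_buy(price=105, qty=3): fills=#6x#5:3@104; bids=[-] asks=[#5:6@104]

Answer: BIDS (highest first):
  (empty)
ASKS (lowest first):
  #5: 6@104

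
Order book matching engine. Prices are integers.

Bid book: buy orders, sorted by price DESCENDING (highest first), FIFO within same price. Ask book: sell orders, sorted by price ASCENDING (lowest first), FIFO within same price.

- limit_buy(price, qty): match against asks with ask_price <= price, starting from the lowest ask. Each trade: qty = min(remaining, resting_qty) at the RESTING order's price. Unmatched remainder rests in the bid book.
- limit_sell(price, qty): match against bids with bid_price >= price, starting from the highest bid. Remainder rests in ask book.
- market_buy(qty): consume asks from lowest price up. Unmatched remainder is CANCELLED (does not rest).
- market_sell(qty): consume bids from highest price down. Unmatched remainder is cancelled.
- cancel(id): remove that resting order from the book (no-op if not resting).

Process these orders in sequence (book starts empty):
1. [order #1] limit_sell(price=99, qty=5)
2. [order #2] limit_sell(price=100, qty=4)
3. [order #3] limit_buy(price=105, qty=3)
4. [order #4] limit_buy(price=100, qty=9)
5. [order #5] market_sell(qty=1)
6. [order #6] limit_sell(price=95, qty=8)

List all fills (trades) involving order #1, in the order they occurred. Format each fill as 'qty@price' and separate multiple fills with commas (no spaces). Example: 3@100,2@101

After op 1 [order #1] limit_sell(price=99, qty=5): fills=none; bids=[-] asks=[#1:5@99]
After op 2 [order #2] limit_sell(price=100, qty=4): fills=none; bids=[-] asks=[#1:5@99 #2:4@100]
After op 3 [order #3] limit_buy(price=105, qty=3): fills=#3x#1:3@99; bids=[-] asks=[#1:2@99 #2:4@100]
After op 4 [order #4] limit_buy(price=100, qty=9): fills=#4x#1:2@99 #4x#2:4@100; bids=[#4:3@100] asks=[-]
After op 5 [order #5] market_sell(qty=1): fills=#4x#5:1@100; bids=[#4:2@100] asks=[-]
After op 6 [order #6] limit_sell(price=95, qty=8): fills=#4x#6:2@100; bids=[-] asks=[#6:6@95]

Answer: 3@99,2@99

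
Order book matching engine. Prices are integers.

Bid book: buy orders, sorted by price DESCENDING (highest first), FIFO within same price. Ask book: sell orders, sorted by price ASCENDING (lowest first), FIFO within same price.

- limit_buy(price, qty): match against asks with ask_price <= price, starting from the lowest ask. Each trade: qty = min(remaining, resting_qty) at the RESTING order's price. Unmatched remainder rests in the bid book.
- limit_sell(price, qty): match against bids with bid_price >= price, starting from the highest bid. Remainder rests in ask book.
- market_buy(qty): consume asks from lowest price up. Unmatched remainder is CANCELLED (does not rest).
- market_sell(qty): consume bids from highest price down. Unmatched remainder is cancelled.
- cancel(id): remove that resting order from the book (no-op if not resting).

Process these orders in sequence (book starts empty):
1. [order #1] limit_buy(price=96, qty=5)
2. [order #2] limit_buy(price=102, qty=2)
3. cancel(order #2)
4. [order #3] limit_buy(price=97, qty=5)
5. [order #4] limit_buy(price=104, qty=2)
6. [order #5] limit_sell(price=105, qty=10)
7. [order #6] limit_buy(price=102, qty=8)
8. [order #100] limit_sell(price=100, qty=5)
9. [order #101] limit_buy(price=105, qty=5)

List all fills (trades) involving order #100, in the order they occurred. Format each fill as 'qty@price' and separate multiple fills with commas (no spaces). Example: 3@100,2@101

After op 1 [order #1] limit_buy(price=96, qty=5): fills=none; bids=[#1:5@96] asks=[-]
After op 2 [order #2] limit_buy(price=102, qty=2): fills=none; bids=[#2:2@102 #1:5@96] asks=[-]
After op 3 cancel(order #2): fills=none; bids=[#1:5@96] asks=[-]
After op 4 [order #3] limit_buy(price=97, qty=5): fills=none; bids=[#3:5@97 #1:5@96] asks=[-]
After op 5 [order #4] limit_buy(price=104, qty=2): fills=none; bids=[#4:2@104 #3:5@97 #1:5@96] asks=[-]
After op 6 [order #5] limit_sell(price=105, qty=10): fills=none; bids=[#4:2@104 #3:5@97 #1:5@96] asks=[#5:10@105]
After op 7 [order #6] limit_buy(price=102, qty=8): fills=none; bids=[#4:2@104 #6:8@102 #3:5@97 #1:5@96] asks=[#5:10@105]
After op 8 [order #100] limit_sell(price=100, qty=5): fills=#4x#100:2@104 #6x#100:3@102; bids=[#6:5@102 #3:5@97 #1:5@96] asks=[#5:10@105]
After op 9 [order #101] limit_buy(price=105, qty=5): fills=#101x#5:5@105; bids=[#6:5@102 #3:5@97 #1:5@96] asks=[#5:5@105]

Answer: 2@104,3@102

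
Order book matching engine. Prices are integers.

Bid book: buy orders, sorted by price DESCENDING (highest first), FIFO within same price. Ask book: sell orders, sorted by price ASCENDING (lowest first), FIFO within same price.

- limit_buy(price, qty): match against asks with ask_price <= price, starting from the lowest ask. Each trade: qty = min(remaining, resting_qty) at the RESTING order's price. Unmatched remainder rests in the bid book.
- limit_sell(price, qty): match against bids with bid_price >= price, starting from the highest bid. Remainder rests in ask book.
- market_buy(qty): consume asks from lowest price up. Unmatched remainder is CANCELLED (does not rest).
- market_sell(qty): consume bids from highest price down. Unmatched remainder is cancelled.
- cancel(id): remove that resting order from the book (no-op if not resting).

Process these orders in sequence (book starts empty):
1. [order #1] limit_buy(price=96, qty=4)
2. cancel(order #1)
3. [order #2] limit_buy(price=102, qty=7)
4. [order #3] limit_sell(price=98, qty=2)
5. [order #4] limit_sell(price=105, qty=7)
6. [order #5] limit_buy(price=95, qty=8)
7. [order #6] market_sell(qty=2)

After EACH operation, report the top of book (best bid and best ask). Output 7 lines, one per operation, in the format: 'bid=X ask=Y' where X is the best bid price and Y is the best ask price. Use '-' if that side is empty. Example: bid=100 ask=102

Answer: bid=96 ask=-
bid=- ask=-
bid=102 ask=-
bid=102 ask=-
bid=102 ask=105
bid=102 ask=105
bid=102 ask=105

Derivation:
After op 1 [order #1] limit_buy(price=96, qty=4): fills=none; bids=[#1:4@96] asks=[-]
After op 2 cancel(order #1): fills=none; bids=[-] asks=[-]
After op 3 [order #2] limit_buy(price=102, qty=7): fills=none; bids=[#2:7@102] asks=[-]
After op 4 [order #3] limit_sell(price=98, qty=2): fills=#2x#3:2@102; bids=[#2:5@102] asks=[-]
After op 5 [order #4] limit_sell(price=105, qty=7): fills=none; bids=[#2:5@102] asks=[#4:7@105]
After op 6 [order #5] limit_buy(price=95, qty=8): fills=none; bids=[#2:5@102 #5:8@95] asks=[#4:7@105]
After op 7 [order #6] market_sell(qty=2): fills=#2x#6:2@102; bids=[#2:3@102 #5:8@95] asks=[#4:7@105]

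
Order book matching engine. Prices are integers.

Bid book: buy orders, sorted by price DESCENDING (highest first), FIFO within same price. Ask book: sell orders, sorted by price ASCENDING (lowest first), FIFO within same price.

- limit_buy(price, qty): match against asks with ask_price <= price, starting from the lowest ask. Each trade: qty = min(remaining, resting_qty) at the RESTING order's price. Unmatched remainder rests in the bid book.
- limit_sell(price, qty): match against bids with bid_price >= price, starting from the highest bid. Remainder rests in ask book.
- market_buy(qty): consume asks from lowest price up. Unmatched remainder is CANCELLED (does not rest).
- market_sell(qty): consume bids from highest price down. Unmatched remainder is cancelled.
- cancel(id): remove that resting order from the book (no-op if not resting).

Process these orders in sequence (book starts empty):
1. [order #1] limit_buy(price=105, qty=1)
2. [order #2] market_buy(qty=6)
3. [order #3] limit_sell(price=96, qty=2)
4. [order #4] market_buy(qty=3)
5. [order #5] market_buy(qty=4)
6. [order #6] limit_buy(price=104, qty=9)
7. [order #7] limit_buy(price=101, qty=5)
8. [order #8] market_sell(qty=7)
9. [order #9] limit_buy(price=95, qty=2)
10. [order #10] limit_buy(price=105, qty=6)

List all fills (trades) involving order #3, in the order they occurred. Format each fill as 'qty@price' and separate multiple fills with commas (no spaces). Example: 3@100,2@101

After op 1 [order #1] limit_buy(price=105, qty=1): fills=none; bids=[#1:1@105] asks=[-]
After op 2 [order #2] market_buy(qty=6): fills=none; bids=[#1:1@105] asks=[-]
After op 3 [order #3] limit_sell(price=96, qty=2): fills=#1x#3:1@105; bids=[-] asks=[#3:1@96]
After op 4 [order #4] market_buy(qty=3): fills=#4x#3:1@96; bids=[-] asks=[-]
After op 5 [order #5] market_buy(qty=4): fills=none; bids=[-] asks=[-]
After op 6 [order #6] limit_buy(price=104, qty=9): fills=none; bids=[#6:9@104] asks=[-]
After op 7 [order #7] limit_buy(price=101, qty=5): fills=none; bids=[#6:9@104 #7:5@101] asks=[-]
After op 8 [order #8] market_sell(qty=7): fills=#6x#8:7@104; bids=[#6:2@104 #7:5@101] asks=[-]
After op 9 [order #9] limit_buy(price=95, qty=2): fills=none; bids=[#6:2@104 #7:5@101 #9:2@95] asks=[-]
After op 10 [order #10] limit_buy(price=105, qty=6): fills=none; bids=[#10:6@105 #6:2@104 #7:5@101 #9:2@95] asks=[-]

Answer: 1@105,1@96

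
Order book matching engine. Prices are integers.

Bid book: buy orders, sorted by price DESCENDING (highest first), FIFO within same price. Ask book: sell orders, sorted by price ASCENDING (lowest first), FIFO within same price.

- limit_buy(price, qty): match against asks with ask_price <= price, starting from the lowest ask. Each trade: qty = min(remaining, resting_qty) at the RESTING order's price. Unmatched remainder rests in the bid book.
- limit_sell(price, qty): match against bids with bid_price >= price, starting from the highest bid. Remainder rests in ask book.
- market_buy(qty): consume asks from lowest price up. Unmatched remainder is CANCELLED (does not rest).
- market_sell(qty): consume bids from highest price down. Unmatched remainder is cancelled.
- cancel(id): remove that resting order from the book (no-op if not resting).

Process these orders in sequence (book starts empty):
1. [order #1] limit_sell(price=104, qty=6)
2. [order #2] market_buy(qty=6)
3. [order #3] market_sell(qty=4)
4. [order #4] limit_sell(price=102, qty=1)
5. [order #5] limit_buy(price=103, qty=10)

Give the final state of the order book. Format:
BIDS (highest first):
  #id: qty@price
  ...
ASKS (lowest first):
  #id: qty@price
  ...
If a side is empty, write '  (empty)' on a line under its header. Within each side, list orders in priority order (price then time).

After op 1 [order #1] limit_sell(price=104, qty=6): fills=none; bids=[-] asks=[#1:6@104]
After op 2 [order #2] market_buy(qty=6): fills=#2x#1:6@104; bids=[-] asks=[-]
After op 3 [order #3] market_sell(qty=4): fills=none; bids=[-] asks=[-]
After op 4 [order #4] limit_sell(price=102, qty=1): fills=none; bids=[-] asks=[#4:1@102]
After op 5 [order #5] limit_buy(price=103, qty=10): fills=#5x#4:1@102; bids=[#5:9@103] asks=[-]

Answer: BIDS (highest first):
  #5: 9@103
ASKS (lowest first):
  (empty)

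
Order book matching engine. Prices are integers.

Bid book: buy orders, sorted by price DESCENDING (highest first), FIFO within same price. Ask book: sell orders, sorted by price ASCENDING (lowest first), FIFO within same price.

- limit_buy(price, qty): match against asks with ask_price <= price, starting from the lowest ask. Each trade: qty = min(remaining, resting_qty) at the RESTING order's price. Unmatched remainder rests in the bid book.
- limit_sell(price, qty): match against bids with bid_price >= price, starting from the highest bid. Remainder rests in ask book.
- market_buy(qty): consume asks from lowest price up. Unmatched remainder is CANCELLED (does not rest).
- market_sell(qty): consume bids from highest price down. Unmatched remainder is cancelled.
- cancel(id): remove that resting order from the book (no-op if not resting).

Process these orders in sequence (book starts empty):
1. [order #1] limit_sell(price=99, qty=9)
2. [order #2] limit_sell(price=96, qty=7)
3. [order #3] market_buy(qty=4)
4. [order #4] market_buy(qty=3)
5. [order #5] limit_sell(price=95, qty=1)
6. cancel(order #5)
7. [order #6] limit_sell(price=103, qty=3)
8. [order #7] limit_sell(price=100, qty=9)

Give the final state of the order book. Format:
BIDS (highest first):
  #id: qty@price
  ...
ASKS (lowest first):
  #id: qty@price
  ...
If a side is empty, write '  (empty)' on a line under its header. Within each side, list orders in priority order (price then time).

Answer: BIDS (highest first):
  (empty)
ASKS (lowest first):
  #1: 9@99
  #7: 9@100
  #6: 3@103

Derivation:
After op 1 [order #1] limit_sell(price=99, qty=9): fills=none; bids=[-] asks=[#1:9@99]
After op 2 [order #2] limit_sell(price=96, qty=7): fills=none; bids=[-] asks=[#2:7@96 #1:9@99]
After op 3 [order #3] market_buy(qty=4): fills=#3x#2:4@96; bids=[-] asks=[#2:3@96 #1:9@99]
After op 4 [order #4] market_buy(qty=3): fills=#4x#2:3@96; bids=[-] asks=[#1:9@99]
After op 5 [order #5] limit_sell(price=95, qty=1): fills=none; bids=[-] asks=[#5:1@95 #1:9@99]
After op 6 cancel(order #5): fills=none; bids=[-] asks=[#1:9@99]
After op 7 [order #6] limit_sell(price=103, qty=3): fills=none; bids=[-] asks=[#1:9@99 #6:3@103]
After op 8 [order #7] limit_sell(price=100, qty=9): fills=none; bids=[-] asks=[#1:9@99 #7:9@100 #6:3@103]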